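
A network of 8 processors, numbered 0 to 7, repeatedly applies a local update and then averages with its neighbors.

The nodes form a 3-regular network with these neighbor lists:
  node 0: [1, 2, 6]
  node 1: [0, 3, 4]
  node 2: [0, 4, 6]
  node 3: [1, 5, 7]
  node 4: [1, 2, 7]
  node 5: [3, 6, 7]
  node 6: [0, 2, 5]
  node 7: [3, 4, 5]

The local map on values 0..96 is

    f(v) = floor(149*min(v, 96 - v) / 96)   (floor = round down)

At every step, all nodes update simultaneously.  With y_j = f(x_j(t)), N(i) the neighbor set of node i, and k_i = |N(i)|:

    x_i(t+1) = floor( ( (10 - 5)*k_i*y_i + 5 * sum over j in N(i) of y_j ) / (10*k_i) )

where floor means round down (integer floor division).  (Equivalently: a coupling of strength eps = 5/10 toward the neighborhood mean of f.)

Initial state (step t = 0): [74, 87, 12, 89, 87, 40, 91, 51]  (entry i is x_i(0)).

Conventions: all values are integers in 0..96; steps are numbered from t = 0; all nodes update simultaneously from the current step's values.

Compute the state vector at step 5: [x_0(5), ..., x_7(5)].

Simulating step by step:
t=0: [74, 87, 12, 89, 87, 40, 91, 51]
t=1: [23, 16, 18, 29, 23, 45, 22, 48]
t=2: [31, 31, 30, 50, 38, 60, 38, 61]
t=3: [49, 53, 50, 61, 53, 58, 53, 57]
t=4: [69, 65, 69, 57, 65, 59, 66, 59]
t=5: [43, 48, 43, 57, 48, 55, 46, 56]

Answer: [43, 48, 43, 57, 48, 55, 46, 56]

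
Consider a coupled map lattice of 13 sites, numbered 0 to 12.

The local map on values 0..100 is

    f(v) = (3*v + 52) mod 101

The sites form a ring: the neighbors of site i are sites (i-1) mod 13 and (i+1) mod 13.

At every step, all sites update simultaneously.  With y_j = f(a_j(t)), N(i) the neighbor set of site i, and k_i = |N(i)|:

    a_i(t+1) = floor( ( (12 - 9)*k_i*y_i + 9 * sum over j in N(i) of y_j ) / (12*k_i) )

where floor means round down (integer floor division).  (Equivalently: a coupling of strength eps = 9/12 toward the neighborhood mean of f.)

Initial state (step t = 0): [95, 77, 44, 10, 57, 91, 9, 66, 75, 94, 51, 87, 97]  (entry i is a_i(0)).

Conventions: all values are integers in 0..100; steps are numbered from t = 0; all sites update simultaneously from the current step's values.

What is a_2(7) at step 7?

Answer: a_2(7) = 40

Derivation:
t=0: [95, 77, 44, 10, 57, 91, 9, 66, 75, 94, 51, 87, 97]
t=1: [53, 64, 81, 59, 44, 43, 46, 69, 48, 37, 16, 18, 26]
t=2: [28, 48, 49, 72, 60, 84, 73, 83, 68, 88, 50, 49, 12]
t=3: [77, 73, 84, 64, 32, 37, 54, 70, 55, 23, 41, 57, 71]
t=4: [69, 48, 41, 28, 50, 37, 48, 25, 33, 38, 33, 56, 54]
t=5: [54, 72, 67, 36, 36, 51, 56, 60, 46, 53, 43, 27, 31]
t=6: [44, 40, 59, 56, 38, 29, 16, 47, 36, 65, 35, 54, 27]
t=7: [59, 59, 40, 39, 37, 71, 73, 82, 66, 54, 35, 36, 43]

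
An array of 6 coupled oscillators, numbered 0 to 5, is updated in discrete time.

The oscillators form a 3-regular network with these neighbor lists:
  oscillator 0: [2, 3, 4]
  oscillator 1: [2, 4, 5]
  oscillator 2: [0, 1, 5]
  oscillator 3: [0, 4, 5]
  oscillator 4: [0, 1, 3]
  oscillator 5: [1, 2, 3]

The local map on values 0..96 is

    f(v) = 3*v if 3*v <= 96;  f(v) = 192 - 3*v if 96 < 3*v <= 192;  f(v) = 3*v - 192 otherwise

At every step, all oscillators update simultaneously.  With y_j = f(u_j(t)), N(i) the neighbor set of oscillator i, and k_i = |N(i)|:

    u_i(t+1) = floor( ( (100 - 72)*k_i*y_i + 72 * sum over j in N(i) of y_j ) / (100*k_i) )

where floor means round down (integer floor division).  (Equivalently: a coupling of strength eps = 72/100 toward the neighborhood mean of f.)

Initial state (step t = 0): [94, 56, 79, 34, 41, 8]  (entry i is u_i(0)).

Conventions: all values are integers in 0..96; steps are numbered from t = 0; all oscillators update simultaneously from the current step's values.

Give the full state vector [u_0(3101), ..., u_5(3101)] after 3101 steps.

Simulating step by step:
t=0: [94, 56, 79, 34, 41, 8]
t=1: [74, 39, 45, 69, 68, 44]
t=2: [28, 51, 55, 28, 32, 52]
t=3: [73, 49, 45, 75, 76, 46]
t=4: [37, 47, 46, 37, 35, 47]
t=5: [75, 60, 59, 75, 75, 58]
t=6: [28, 19, 19, 29, 27, 19]
t=7: [77, 62, 63, 77, 77, 64]
t=8: [30, 11, 11, 29, 31, 11]
t=9: [76, 47, 46, 76, 76, 45]
t=10: [40, 49, 49, 41, 39, 49]
t=11: [65, 52, 51, 65, 65, 50]
t=12: [11, 30, 30, 12, 10, 30]
t=13: [46, 75, 76, 46, 46, 77]
t=14: [49, 40, 40, 50, 48, 40]
t=15: [51, 66, 65, 51, 51, 64]
t=16: [30, 11, 11, 29, 31, 11]

Answer: [46, 75, 76, 46, 46, 77]
Key observation: The state at step 8, [30, 11, 11, 29, 31, 11], reappears at step 16: the system is in a cycle of period 8 from step 8 on.  Therefore the state at step 3101 equals the state at step 8 + ((3101 - 8) mod 8) = 13, which is [46, 75, 76, 46, 46, 77].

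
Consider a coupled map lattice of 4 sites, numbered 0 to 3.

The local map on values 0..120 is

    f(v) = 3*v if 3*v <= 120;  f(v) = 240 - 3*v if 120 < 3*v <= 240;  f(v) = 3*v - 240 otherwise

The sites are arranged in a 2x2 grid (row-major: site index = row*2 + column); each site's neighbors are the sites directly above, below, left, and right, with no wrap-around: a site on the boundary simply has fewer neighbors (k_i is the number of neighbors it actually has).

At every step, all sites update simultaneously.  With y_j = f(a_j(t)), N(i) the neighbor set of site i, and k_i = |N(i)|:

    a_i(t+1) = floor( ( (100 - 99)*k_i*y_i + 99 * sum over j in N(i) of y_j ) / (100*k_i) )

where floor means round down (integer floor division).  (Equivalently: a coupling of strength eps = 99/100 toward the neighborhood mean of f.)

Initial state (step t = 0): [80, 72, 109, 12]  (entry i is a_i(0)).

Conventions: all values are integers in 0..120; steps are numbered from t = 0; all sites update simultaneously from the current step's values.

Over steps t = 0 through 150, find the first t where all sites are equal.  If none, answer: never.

Simulating step by step:
t=0: [80, 72, 109, 12]  (not all equal)
t=1: [54, 18, 18, 55]  (not all equal)
t=2: [54, 76, 76, 54]  (not all equal)
t=3: [12, 77, 77, 12]  (not all equal)
t=4: [9, 35, 35, 9]  (not all equal)
t=5: [104, 27, 27, 104]  (not all equal)
t=6: [80, 72, 72, 80]  (not all equal)
t=7: [23, 0, 0, 23]  (not all equal)
t=8: [0, 68, 68, 0]  (not all equal)
t=9: [35, 0, 0, 35]  (not all equal)
t=10: [1, 103, 103, 1]  (not all equal)
t=11: [68, 3, 3, 68]  (not all equal)
t=12: [9, 35, 35, 9]  (not all equal)

Answer: never
Key observation: The state at step 4 reappears at step 12 — the system is in a cycle of period 8 from step 4 on.  No step 0..12 is synchronized, and the cycle repeats forever, so no step up to 150 (or ever) has all sites equal.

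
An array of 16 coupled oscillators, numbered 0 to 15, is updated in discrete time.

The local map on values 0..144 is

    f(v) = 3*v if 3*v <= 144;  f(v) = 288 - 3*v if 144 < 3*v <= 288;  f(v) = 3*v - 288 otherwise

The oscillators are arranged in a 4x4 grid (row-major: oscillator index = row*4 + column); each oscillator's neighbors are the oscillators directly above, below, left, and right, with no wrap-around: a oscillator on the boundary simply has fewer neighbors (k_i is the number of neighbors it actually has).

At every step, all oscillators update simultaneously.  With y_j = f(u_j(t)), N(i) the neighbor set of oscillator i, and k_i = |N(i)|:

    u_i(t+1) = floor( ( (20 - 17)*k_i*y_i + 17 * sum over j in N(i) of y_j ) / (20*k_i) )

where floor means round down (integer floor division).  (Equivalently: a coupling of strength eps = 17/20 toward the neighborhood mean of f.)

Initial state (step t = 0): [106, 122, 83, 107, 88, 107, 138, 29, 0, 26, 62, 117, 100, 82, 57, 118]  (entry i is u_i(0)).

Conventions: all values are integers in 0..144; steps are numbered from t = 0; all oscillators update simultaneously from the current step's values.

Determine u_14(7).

Simulating step by step:
t=0: [106, 122, 83, 107, 88, 107, 138, 29, 0, 26, 62, 117, 100, 82, 57, 118]
t=1: [47, 40, 73, 58, 21, 69, 74, 75, 32, 49, 96, 81, 19, 64, 77, 86]
t=2: [98, 100, 95, 73, 99, 95, 55, 73, 88, 79, 65, 33, 90, 86, 44, 47]
t=3: [9, 5, 58, 40, 10, 41, 54, 92, 25, 39, 100, 100, 25, 61, 94, 119]
t=4: [23, 77, 91, 71, 68, 79, 74, 74, 74, 84, 57, 28, 87, 71, 53, 18]
t=5: [70, 46, 58, 45, 65, 59, 62, 73, 51, 71, 84, 79, 63, 65, 89, 98]
t=6: [109, 106, 123, 98, 105, 103, 85, 91, 95, 90, 58, 39, 111, 69, 41, 31]
t=7: [30, 44, 31, 41, 21, 26, 54, 46, 25, 49, 78, 80, 42, 64, 100, 115]

Answer: u_14(7) = 100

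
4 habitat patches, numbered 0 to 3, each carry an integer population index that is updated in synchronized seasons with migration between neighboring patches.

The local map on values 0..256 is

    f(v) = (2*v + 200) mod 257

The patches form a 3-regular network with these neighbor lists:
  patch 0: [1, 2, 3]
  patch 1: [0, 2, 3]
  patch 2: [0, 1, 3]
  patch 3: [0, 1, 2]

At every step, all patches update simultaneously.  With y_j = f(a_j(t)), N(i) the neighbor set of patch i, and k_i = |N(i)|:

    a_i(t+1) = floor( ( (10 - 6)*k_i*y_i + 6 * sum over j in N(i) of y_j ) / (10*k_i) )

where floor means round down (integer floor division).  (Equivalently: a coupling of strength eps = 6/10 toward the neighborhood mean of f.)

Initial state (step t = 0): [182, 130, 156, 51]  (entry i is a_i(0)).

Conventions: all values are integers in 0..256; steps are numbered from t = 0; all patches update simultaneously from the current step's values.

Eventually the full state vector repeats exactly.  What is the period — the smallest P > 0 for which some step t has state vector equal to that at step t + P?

Simulating step by step:
t=0: [182, 130, 156, 51]
t=1: [120, 151, 161, 119]
t=2: [160, 172, 125, 159]
t=3: [47, 52, 85, 47]
t=4: [54, 56, 69, 54]
t=5: [57, 58, 63, 57]
t=6: [59, 60, 62, 59]
t=7: [62, 63, 63, 62]
t=8: [67, 68, 68, 67]
t=9: [77, 78, 78, 77]
t=10: [97, 98, 98, 97]
t=11: [137, 138, 138, 137]
t=12: [217, 218, 218, 217]
t=13: [120, 121, 121, 120]
t=14: [183, 184, 184, 183]
t=15: [52, 53, 53, 52]
t=16: [47, 48, 48, 47]
t=17: [37, 38, 38, 37]
t=18: [17, 18, 18, 17]
t=19: [234, 235, 235, 234]
t=20: [154, 155, 155, 154]
t=21: [251, 252, 252, 251]
t=22: [188, 189, 189, 188]
t=23: [62, 63, 63, 62]

Answer: 16
Key observation: The state at step 7, [62, 63, 63, 62], reappears at step 23 — and no state repeats earlier — so the cycle the system enters has period 16.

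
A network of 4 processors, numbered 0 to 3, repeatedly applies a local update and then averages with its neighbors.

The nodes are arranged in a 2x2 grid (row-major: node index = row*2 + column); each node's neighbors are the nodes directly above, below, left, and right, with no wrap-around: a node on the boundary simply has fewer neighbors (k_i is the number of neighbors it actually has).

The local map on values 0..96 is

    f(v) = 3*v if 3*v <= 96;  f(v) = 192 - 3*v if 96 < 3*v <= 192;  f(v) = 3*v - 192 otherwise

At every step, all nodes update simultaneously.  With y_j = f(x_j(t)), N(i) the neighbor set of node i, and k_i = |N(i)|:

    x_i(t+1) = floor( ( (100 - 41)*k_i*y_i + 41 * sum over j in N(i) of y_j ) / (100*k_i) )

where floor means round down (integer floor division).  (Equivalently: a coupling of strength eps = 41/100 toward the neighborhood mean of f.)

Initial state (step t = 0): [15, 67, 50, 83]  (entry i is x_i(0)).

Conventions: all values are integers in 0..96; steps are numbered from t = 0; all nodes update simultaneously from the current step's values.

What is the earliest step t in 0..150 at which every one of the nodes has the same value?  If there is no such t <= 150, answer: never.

Answer: 25
Key observation: Synchronization is absorbing here: once all nodes are equal they stay equal, and step 25 is the first all-equal step.

Derivation:
t=0: [15, 67, 50, 83]  (not all equal)
t=1: [37, 26, 45, 44]  (not all equal)
t=2: [75, 74, 62, 63]  (not all equal)
t=3: [26, 25, 10, 9]  (not all equal)
t=4: [67, 65, 39, 37]  (not all equal)
t=5: [21, 20, 62, 63]  (not all equal)
t=6: [50, 48, 17, 15]  (not all equal)
t=7: [45, 46, 47, 46]  (not all equal)
t=8: [55, 54, 52, 53]  (not all equal)
t=9: [29, 30, 33, 33]  (not all equal)
t=10: [88, 90, 91, 92]  (not all equal)
t=11: [75, 78, 79, 82]  (not all equal)
t=12: [37, 42, 44, 49]  (not all equal)
t=13: [73, 64, 61, 52]  (not all equal)
t=14: [17, 12, 18, 23]  (not all equal)
t=15: [48, 45, 56, 59]  (not all equal)
t=16: [44, 46, 27, 25]  (not all equal)
t=17: [63, 59, 75, 71]  (not all equal)
t=18: [11, 13, 24, 22]  (not all equal)
t=19: [42, 43, 62, 61]  (not all equal)
t=20: [53, 52, 18, 19]  (not all equal)
t=21: [37, 39, 50, 52]  (not all equal)
t=22: [71, 68, 48, 45]  (not all equal)
t=23: [24, 23, 44, 45]  (not all equal)
t=24: [68, 67, 61, 60]  (not all equal)
t=25: [10, 10, 10, 10]  (all equal)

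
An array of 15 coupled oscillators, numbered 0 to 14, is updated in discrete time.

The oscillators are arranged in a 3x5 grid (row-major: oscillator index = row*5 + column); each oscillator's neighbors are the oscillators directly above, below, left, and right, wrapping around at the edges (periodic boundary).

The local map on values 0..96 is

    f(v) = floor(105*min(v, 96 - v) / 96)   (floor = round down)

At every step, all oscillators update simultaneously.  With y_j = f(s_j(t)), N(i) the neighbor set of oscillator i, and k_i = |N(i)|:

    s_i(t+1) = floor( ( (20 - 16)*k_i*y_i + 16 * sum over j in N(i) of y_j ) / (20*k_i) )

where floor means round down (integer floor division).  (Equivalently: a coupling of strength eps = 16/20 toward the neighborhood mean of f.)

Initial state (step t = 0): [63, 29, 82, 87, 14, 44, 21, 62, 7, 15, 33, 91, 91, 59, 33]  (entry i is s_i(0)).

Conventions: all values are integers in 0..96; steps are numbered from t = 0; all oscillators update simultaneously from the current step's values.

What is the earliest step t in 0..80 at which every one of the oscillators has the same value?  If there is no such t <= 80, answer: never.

Simulating step by step:
t=0: [63, 29, 82, 87, 14, 44, 21, 62, 7, 15, 33, 91, 91, 59, 33]  (not all equal)
t=1: [33, 21, 19, 17, 22, 31, 28, 17, 21, 24, 32, 19, 20, 19, 28]  (not all equal)
t=2: [30, 25, 19, 20, 26, 32, 24, 22, 20, 27, 30, 25, 19, 22, 27]  (not all equal)
t=3: [30, 26, 22, 22, 27, 30, 27, 22, 23, 28, 31, 26, 23, 23, 28]  (not all equal)
t=4: [30, 28, 25, 25, 29, 31, 28, 25, 25, 29, 31, 28, 25, 25, 29]  (not all equal)
t=5: [31, 29, 27, 27, 30, 31, 30, 27, 27, 30, 31, 30, 27, 27, 30]  (not all equal)
t=6: [32, 31, 29, 29, 31, 32, 31, 29, 29, 31, 32, 31, 29, 29, 31]  (not all equal)
t=7: [34, 33, 31, 31, 33, 34, 33, 31, 31, 33, 34, 33, 31, 31, 33]  (not all equal)
t=8: [36, 35, 33, 33, 35, 36, 35, 33, 33, 35, 36, 35, 33, 33, 35]  (not all equal)
t=9: [38, 37, 36, 36, 37, 38, 37, 36, 36, 37, 38, 37, 36, 36, 37]  (not all equal)
t=10: [40, 40, 39, 39, 40, 40, 40, 39, 39, 40, 40, 40, 39, 39, 40]  (not all equal)
t=11: [43, 42, 42, 42, 42, 43, 42, 42, 42, 42, 43, 42, 42, 42, 42]  (not all equal)
t=12: [46, 45, 45, 45, 45, 46, 45, 45, 45, 45, 46, 45, 45, 45, 45]  (not all equal)
t=13: [49, 49, 49, 49, 49, 49, 49, 49, 49, 49, 49, 49, 49, 49, 49]  (all equal)

Answer: 13
Key observation: Synchronization is absorbing here: once all oscillators are equal they stay equal, and step 13 is the first all-equal step.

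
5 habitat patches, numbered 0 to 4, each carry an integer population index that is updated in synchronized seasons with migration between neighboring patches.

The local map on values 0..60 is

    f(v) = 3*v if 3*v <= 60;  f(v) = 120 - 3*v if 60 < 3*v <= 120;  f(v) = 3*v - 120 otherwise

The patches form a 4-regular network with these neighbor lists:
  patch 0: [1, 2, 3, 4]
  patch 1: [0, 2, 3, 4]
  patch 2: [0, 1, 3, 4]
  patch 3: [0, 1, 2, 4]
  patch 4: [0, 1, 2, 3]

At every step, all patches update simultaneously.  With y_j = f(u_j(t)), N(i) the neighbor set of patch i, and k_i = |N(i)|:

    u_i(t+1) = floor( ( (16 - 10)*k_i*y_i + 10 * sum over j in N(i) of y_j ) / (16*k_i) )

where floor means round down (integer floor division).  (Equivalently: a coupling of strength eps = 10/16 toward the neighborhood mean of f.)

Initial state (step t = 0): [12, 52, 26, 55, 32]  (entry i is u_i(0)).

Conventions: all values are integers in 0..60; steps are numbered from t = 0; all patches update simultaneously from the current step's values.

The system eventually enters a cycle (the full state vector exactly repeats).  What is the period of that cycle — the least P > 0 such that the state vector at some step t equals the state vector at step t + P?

Answer: 4
Key observation: The state at step 7, [47, 47, 46, 46, 47], reappears at step 11 — and no state repeats earlier — so the cycle the system enters has period 4.

Derivation:
t=0: [12, 52, 26, 55, 32]
t=1: [36, 36, 37, 38, 33]
t=2: [12, 12, 11, 10, 13]
t=3: [35, 35, 34, 33, 35]
t=4: [16, 16, 17, 17, 16]
t=5: [48, 48, 49, 49, 48]
t=6: [24, 24, 25, 25, 24]
t=7: [47, 47, 46, 46, 47]
t=8: [20, 20, 19, 19, 20]
t=9: [59, 59, 58, 58, 59]
t=10: [56, 56, 55, 55, 56]
t=11: [47, 47, 46, 46, 47]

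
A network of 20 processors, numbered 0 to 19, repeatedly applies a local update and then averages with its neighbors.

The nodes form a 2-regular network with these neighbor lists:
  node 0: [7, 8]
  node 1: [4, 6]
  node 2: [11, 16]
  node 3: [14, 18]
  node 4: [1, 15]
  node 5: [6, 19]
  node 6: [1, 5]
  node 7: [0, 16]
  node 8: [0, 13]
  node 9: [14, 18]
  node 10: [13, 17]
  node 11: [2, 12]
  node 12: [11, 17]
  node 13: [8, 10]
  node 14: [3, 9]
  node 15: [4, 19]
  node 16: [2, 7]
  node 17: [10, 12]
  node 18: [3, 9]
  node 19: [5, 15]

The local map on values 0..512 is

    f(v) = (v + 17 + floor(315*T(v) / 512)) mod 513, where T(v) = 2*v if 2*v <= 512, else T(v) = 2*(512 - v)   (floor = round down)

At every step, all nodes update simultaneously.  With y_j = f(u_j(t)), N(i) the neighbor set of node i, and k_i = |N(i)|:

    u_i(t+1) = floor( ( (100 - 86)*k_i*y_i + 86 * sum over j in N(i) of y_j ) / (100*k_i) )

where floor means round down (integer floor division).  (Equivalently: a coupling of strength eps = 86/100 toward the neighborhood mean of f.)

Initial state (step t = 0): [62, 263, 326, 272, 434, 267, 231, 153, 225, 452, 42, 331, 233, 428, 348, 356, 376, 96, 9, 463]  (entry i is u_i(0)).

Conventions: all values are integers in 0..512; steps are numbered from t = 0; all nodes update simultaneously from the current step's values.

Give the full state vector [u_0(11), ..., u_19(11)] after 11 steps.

Answer: [201, 117, 94, 175, 123, 117, 123, 94, 194, 175, 222, 145, 140, 93, 175, 117, 235, 92, 175, 123]

Derivation:
t=0: [62, 263, 326, 272, 434, 267, 231, 153, 225, 452, 42, 331, 233, 428, 348, 356, 376, 96, 9, 463]
t=1: [177, 32, 52, 48, 57, 29, 65, 136, 82, 42, 129, 42, 127, 54, 50, 32, 185, 89, 48, 56]
t=2: [280, 143, 250, 125, 95, 141, 95, 406, 263, 123, 193, 201, 181, 235, 118, 134, 254, 289, 117, 92]
t=3: [58, 242, 238, 280, 311, 239, 318, 65, 51, 280, 103, 271, 287, 227, 291, 237, 53, 382, 290, 308]
t=4: [145, 58, 93, 66, 40, 58, 42, 143, 85, 66, 58, 53, 59, 163, 68, 58, 102, 140, 68, 38]
t=5: [280, 113, 194, 167, 140, 111, 140, 298, 338, 167, 325, 178, 220, 204, 164, 109, 274, 172, 164, 139]
t=6: [61, 320, 270, 382, 273, 319, 275, 68, 240, 382, 383, 469, 421, 115, 388, 318, 230, 299, 388, 271]
t=7: [110, 69, 28, 44, 61, 69, 61, 96, 188, 44, 151, 49, 43, 74, 44, 69, 105, 43, 44, 61]
t=8: [323, 155, 173, 115, 167, 155, 167, 252, 251, 115, 175, 99, 118, 364, 115, 155, 168, 215, 115, 167]
t=9: [63, 385, 326, 273, 365, 385, 365, 202, 55, 273, 291, 326, 354, 209, 273, 385, 255, 364, 273, 365]
t=10: [282, 48, 64, 71, 45, 48, 45, 163, 294, 71, 238, 55, 53, 155, 71, 48, 235, 57, 71, 45]
t=11: [201, 117, 94, 175, 123, 117, 123, 94, 194, 175, 222, 145, 140, 93, 175, 117, 235, 92, 175, 123]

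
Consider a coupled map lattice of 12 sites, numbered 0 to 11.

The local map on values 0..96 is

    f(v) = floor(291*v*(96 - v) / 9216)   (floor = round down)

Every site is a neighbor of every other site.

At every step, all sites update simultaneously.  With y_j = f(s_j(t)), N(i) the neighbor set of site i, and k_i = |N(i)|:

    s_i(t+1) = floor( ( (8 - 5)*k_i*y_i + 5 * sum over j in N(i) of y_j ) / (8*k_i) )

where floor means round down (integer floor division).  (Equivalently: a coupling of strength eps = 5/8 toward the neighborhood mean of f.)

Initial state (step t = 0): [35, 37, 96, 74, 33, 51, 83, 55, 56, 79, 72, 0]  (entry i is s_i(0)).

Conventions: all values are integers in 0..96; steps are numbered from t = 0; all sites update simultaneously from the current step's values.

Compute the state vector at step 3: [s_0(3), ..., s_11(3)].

Answer: [57, 57, 58, 57, 57, 57, 57, 57, 57, 57, 57, 58]

Derivation:
t=0: [35, 37, 96, 74, 33, 51, 83, 55, 56, 79, 72, 0]
t=1: [55, 55, 33, 49, 54, 56, 44, 56, 56, 47, 50, 33]
t=2: [70, 70, 68, 70, 70, 70, 70, 70, 70, 70, 70, 68]
t=3: [57, 57, 58, 57, 57, 57, 57, 57, 57, 57, 57, 58]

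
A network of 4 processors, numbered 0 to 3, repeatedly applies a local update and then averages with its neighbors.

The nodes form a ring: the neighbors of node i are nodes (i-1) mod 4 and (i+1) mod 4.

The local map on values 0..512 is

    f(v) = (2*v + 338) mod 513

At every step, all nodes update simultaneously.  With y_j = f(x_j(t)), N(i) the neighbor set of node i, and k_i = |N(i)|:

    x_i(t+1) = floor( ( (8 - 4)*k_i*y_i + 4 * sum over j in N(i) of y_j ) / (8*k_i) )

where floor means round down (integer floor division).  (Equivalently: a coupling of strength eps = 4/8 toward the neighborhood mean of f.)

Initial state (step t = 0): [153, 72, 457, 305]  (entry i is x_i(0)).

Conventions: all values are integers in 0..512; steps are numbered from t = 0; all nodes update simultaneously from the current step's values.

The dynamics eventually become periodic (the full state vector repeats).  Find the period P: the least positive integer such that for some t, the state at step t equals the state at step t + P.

Simulating step by step:
t=0: [153, 72, 457, 305]
t=1: [294, 330, 342, 306]
t=2: [437, 473, 485, 449]
t=3: [210, 246, 258, 222]
t=4: [269, 305, 317, 281]
t=5: [387, 423, 435, 399]
t=6: [110, 146, 158, 122]
t=7: [69, 105, 117, 81]
t=8: [371, 151, 163, 383]
t=9: [78, 114, 126, 90]
t=10: [261, 169, 53, 145]
t=11: [243, 279, 291, 255]
t=12: [335, 371, 383, 347]
t=13: [262, 170, 54, 146]
t=14: [245, 281, 293, 257]
t=15: [339, 375, 387, 351]
t=16: [270, 178, 62, 154]
t=17: [261, 297, 309, 273]
t=18: [371, 407, 419, 383]
t=19: [78, 114, 126, 90]

Answer: 10
Key observation: The state at step 9, [78, 114, 126, 90], reappears at step 19 — and no state repeats earlier — so the cycle the system enters has period 10.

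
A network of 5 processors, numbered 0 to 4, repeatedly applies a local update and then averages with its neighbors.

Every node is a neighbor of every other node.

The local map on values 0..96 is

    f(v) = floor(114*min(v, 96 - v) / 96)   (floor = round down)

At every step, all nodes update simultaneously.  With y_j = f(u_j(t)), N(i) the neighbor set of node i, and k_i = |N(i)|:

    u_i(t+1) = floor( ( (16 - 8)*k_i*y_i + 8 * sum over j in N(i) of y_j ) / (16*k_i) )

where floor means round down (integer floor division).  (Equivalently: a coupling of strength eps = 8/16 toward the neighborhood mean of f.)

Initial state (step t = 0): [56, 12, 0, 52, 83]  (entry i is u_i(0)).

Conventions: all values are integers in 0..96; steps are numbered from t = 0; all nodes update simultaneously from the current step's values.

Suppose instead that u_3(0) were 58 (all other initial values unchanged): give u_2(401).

Simulating step by step:
t=0: [56, 12, 0, 58, 83]
t=1: [32, 20, 15, 32, 20]
t=2: [31, 26, 23, 31, 26]
t=3: [33, 31, 30, 33, 31]
t=4: [37, 36, 36, 37, 36]
t=5: [42, 42, 42, 42, 42]
t=6: [49, 49, 49, 49, 49]
t=7: [55, 55, 55, 55, 55]
t=8: [48, 48, 48, 48, 48]
t=9: [57, 57, 57, 57, 57]
t=10: [46, 46, 46, 46, 46]
t=11: [54, 54, 54, 54, 54]
t=12: [49, 49, 49, 49, 49]

Answer: u_2(401) = 54
Key observation: The state at step 6, [49, 49, 49, 49, 49], reappears at step 12: the system is in a cycle of period 6 from step 6 on.  Therefore the state at step 401 equals the state at step 6 + ((401 - 6) mod 6) = 11, which is [54, 54, 54, 54, 54].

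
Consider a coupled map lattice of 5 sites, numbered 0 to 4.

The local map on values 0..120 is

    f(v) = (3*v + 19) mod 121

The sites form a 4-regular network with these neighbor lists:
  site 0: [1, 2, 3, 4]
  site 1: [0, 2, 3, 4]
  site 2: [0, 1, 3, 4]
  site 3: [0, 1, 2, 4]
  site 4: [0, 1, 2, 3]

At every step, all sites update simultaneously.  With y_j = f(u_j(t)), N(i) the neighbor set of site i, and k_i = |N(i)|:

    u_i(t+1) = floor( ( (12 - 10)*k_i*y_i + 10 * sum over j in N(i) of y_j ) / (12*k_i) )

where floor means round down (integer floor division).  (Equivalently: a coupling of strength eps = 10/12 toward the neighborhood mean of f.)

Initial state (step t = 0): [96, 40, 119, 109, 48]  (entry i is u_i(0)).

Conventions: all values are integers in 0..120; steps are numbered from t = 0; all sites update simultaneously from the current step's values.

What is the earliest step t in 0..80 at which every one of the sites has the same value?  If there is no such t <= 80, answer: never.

Simulating step by step:
t=0: [96, 40, 119, 109, 48]  (not all equal)
t=1: [47, 49, 49, 46, 48]  (not all equal)
t=2: [41, 41, 41, 41, 41]  (all equal)

Answer: 2
Key observation: Synchronization is absorbing here: once all sites are equal they stay equal, and step 2 is the first all-equal step.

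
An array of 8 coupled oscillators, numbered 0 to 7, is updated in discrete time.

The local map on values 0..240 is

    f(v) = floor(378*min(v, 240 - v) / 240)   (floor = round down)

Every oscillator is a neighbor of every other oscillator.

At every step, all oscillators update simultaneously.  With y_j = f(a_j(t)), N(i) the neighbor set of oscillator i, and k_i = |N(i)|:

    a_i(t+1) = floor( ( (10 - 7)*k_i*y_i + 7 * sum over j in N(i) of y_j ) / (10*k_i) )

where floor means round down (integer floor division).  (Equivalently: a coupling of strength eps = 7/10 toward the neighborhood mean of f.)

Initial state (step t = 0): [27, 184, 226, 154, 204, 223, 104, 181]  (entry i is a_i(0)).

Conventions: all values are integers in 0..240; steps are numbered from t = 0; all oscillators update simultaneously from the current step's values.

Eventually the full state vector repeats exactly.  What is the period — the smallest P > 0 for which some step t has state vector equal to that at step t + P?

Answer: 5
Key observation: The state at step 8, [185, 185, 185, 185, 185, 185, 185, 185], reappears at step 13 — and no state repeats earlier — so the cycle the system enters has period 5.

Derivation:
t=0: [27, 184, 226, 154, 204, 223, 104, 181]
t=1: [70, 80, 66, 89, 73, 67, 95, 80]
t=2: [119, 122, 117, 125, 120, 118, 127, 122]
t=3: [184, 184, 184, 183, 185, 184, 182, 184]
t=4: [88, 88, 88, 88, 87, 88, 88, 88]
t=5: [137, 137, 137, 137, 137, 137, 137, 137]
t=6: [162, 162, 162, 162, 162, 162, 162, 162]
t=7: [122, 122, 122, 122, 122, 122, 122, 122]
t=8: [185, 185, 185, 185, 185, 185, 185, 185]
t=9: [86, 86, 86, 86, 86, 86, 86, 86]
t=10: [135, 135, 135, 135, 135, 135, 135, 135]
t=11: [165, 165, 165, 165, 165, 165, 165, 165]
t=12: [118, 118, 118, 118, 118, 118, 118, 118]
t=13: [185, 185, 185, 185, 185, 185, 185, 185]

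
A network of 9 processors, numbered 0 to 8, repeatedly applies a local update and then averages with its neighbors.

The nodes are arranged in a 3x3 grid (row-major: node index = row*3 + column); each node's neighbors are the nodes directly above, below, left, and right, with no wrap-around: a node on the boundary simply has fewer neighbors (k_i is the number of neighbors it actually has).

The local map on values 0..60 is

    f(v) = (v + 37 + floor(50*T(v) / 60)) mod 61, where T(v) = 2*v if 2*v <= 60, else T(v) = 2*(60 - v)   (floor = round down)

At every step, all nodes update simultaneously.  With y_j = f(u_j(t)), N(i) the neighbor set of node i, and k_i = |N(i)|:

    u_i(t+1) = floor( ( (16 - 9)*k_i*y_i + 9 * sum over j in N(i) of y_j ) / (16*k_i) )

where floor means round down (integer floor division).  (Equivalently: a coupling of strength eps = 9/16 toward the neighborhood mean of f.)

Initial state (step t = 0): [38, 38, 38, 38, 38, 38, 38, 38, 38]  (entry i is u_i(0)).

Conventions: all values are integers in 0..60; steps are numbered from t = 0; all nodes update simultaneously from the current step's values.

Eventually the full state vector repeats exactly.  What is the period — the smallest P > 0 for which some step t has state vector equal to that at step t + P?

Answer: 2
Key observation: The state at step 5, [46, 46, 46, 46, 46, 46, 46, 46, 46], reappears at step 7 — and no state repeats earlier — so the cycle the system enters has period 2.

Derivation:
t=0: [38, 38, 38, 38, 38, 38, 38, 38, 38]
t=1: [50, 50, 50, 50, 50, 50, 50, 50, 50]
t=2: [42, 42, 42, 42, 42, 42, 42, 42, 42]
t=3: [48, 48, 48, 48, 48, 48, 48, 48, 48]
t=4: [44, 44, 44, 44, 44, 44, 44, 44, 44]
t=5: [46, 46, 46, 46, 46, 46, 46, 46, 46]
t=6: [45, 45, 45, 45, 45, 45, 45, 45, 45]
t=7: [46, 46, 46, 46, 46, 46, 46, 46, 46]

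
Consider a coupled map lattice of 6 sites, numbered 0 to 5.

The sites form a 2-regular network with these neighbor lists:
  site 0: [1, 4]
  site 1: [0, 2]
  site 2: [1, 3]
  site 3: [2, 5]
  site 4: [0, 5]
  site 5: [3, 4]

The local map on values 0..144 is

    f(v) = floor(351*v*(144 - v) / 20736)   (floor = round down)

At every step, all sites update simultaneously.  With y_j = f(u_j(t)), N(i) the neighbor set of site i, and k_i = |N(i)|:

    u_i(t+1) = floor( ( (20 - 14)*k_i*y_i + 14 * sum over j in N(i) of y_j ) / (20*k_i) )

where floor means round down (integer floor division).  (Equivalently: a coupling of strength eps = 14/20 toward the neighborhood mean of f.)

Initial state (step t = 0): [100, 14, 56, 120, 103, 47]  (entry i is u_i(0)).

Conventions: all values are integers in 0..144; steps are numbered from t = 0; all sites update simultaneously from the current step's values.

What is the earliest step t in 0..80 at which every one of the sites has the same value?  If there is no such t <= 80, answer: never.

Simulating step by step:
t=0: [100, 14, 56, 120, 103, 47]  (not all equal)
t=1: [57, 63, 52, 70, 74, 64]  (not all equal)
t=2: [85, 82, 84, 84, 85, 86]  (not all equal)
t=3: [84, 84, 85, 84, 84, 84]  (not all equal)
t=4: [85, 84, 84, 84, 85, 85]  (not all equal)
t=5: [84, 84, 85, 84, 84, 84]  (not all equal)

Answer: never
Key observation: The state at step 3 reappears at step 5 — the system is in a cycle of period 2 from step 3 on.  No step 0..5 is synchronized, and the cycle repeats forever, so no step up to 80 (or ever) has all sites equal.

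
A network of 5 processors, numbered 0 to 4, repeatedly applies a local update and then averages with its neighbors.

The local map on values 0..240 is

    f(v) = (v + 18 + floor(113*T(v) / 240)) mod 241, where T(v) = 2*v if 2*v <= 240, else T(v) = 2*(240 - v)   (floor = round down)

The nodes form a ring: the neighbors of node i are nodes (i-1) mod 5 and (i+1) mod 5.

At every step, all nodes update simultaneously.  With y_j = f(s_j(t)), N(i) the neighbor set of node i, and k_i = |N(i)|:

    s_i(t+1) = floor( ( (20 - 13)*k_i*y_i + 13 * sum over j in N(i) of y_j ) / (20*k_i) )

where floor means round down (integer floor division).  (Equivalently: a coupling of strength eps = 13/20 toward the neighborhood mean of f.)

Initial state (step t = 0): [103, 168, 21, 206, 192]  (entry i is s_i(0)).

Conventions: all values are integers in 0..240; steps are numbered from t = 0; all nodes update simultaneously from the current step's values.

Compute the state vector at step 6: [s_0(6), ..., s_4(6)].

Simulating step by step:
t=0: [103, 168, 21, 206, 192]
t=1: [84, 93, 29, 28, 80]
t=2: [183, 152, 113, 105, 142]
t=3: [11, 85, 158, 157, 79]
t=4: [128, 80, 67, 63, 76]
t=5: [113, 111, 153, 150, 106]
t=6: [231, 162, 83, 79, 158]

Answer: [231, 162, 83, 79, 158]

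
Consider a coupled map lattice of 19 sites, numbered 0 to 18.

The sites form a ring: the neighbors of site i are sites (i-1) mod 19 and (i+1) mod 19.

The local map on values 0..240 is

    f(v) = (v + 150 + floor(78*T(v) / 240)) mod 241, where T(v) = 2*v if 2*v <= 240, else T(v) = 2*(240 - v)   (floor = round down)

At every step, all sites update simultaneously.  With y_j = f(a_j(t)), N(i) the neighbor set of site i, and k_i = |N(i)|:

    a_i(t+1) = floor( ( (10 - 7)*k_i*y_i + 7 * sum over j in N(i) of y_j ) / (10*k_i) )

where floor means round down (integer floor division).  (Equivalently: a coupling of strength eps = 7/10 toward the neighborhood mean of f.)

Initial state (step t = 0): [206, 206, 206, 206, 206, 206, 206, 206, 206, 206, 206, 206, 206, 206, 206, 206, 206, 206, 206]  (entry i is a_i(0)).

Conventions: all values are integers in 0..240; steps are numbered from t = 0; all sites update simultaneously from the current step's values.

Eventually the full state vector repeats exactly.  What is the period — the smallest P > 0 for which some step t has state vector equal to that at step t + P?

Answer: 17
Key observation: The state at step 2, [112, 112, 112, 112, 112, 112, 112, 112, 112, 112, 112, 112, 112, 112, 112, 112, 112, 112, 112], reappears at step 19 — and no state repeats earlier — so the cycle the system enters has period 17.

Derivation:
t=0: [206, 206, 206, 206, 206, 206, 206, 206, 206, 206, 206, 206, 206, 206, 206, 206, 206, 206, 206]
t=1: [137, 137, 137, 137, 137, 137, 137, 137, 137, 137, 137, 137, 137, 137, 137, 137, 137, 137, 137]
t=2: [112, 112, 112, 112, 112, 112, 112, 112, 112, 112, 112, 112, 112, 112, 112, 112, 112, 112, 112]
t=3: [93, 93, 93, 93, 93, 93, 93, 93, 93, 93, 93, 93, 93, 93, 93, 93, 93, 93, 93]
t=4: [62, 62, 62, 62, 62, 62, 62, 62, 62, 62, 62, 62, 62, 62, 62, 62, 62, 62, 62]
t=5: [11, 11, 11, 11, 11, 11, 11, 11, 11, 11, 11, 11, 11, 11, 11, 11, 11, 11, 11]
t=6: [168, 168, 168, 168, 168, 168, 168, 168, 168, 168, 168, 168, 168, 168, 168, 168, 168, 168, 168]
t=7: [123, 123, 123, 123, 123, 123, 123, 123, 123, 123, 123, 123, 123, 123, 123, 123, 123, 123, 123]
t=8: [108, 108, 108, 108, 108, 108, 108, 108, 108, 108, 108, 108, 108, 108, 108, 108, 108, 108, 108]
t=9: [87, 87, 87, 87, 87, 87, 87, 87, 87, 87, 87, 87, 87, 87, 87, 87, 87, 87, 87]
t=10: [52, 52, 52, 52, 52, 52, 52, 52, 52, 52, 52, 52, 52, 52, 52, 52, 52, 52, 52]
t=11: [235, 235, 235, 235, 235, 235, 235, 235, 235, 235, 235, 235, 235, 235, 235, 235, 235, 235, 235]
t=12: [147, 147, 147, 147, 147, 147, 147, 147, 147, 147, 147, 147, 147, 147, 147, 147, 147, 147, 147]
t=13: [116, 116, 116, 116, 116, 116, 116, 116, 116, 116, 116, 116, 116, 116, 116, 116, 116, 116, 116]
t=14: [100, 100, 100, 100, 100, 100, 100, 100, 100, 100, 100, 100, 100, 100, 100, 100, 100, 100, 100]
t=15: [74, 74, 74, 74, 74, 74, 74, 74, 74, 74, 74, 74, 74, 74, 74, 74, 74, 74, 74]
t=16: [31, 31, 31, 31, 31, 31, 31, 31, 31, 31, 31, 31, 31, 31, 31, 31, 31, 31, 31]
t=17: [201, 201, 201, 201, 201, 201, 201, 201, 201, 201, 201, 201, 201, 201, 201, 201, 201, 201, 201]
t=18: [135, 135, 135, 135, 135, 135, 135, 135, 135, 135, 135, 135, 135, 135, 135, 135, 135, 135, 135]
t=19: [112, 112, 112, 112, 112, 112, 112, 112, 112, 112, 112, 112, 112, 112, 112, 112, 112, 112, 112]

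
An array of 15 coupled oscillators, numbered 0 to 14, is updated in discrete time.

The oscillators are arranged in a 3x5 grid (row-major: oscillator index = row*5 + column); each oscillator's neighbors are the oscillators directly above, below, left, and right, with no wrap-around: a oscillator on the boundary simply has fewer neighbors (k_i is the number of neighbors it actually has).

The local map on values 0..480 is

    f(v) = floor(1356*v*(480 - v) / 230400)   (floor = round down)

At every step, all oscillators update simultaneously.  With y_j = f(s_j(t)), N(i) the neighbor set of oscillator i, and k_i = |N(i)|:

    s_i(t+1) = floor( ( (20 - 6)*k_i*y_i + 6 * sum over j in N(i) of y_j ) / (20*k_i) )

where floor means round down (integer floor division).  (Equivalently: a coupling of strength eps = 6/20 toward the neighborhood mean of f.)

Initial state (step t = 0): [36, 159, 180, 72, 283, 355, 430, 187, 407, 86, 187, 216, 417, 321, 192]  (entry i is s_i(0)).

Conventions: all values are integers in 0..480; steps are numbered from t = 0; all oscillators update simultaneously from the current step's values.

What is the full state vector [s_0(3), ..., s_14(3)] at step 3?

Answer: [308, 298, 298, 293, 292, 298, 298, 295, 292, 290, 304, 300, 293, 292, 297]

Derivation:
t=0: [36, 159, 180, 72, 283, 355, 430, 187, 407, 86, 187, 216, 417, 321, 192]
t=1: [149, 263, 301, 202, 285, 236, 179, 283, 196, 222, 314, 294, 203, 275, 302]
t=2: [303, 326, 321, 328, 328, 327, 321, 326, 328, 332, 313, 320, 329, 329, 321]
t=3: [308, 298, 298, 293, 292, 298, 298, 295, 292, 290, 304, 300, 293, 292, 297]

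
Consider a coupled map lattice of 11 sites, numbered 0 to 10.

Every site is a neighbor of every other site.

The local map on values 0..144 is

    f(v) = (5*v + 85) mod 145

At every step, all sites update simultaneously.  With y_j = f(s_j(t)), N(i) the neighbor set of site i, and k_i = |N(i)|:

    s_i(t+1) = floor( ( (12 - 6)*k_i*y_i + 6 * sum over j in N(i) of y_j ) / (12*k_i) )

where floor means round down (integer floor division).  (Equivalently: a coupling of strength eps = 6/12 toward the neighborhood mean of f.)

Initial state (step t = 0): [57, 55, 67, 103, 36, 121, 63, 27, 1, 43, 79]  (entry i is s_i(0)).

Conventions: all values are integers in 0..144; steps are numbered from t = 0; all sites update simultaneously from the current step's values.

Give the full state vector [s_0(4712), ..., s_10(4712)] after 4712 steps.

Simulating step by step:
t=0: [57, 55, 67, 103, 36, 121, 63, 27, 1, 43, 79]
t=1: [79, 74, 101, 52, 97, 92, 92, 76, 83, 47, 63]
t=2: [56, 45, 40, 60, 96, 85, 85, 49, 65, 49, 85]
t=3: [78, 53, 107, 87, 102, 78, 78, 62, 98, 62, 78]
t=4: [53, 62, 53, 73, 42, 53, 53, 82, 98, 82, 53]
t=5: [61, 81, 61, 41, 36, 61, 61, 61, 97, 61, 61]
t=6: [95, 75, 95, 50, 104, 95, 95, 95, 111, 95, 95]
t=7: [107, 62, 107, 71, 62, 107, 107, 107, 78, 107, 107]
t=8: [44, 74, 44, 29, 74, 44, 44, 44, 44, 44, 44]
t=9: [19, 21, 19, 50, 21, 19, 19, 19, 19, 19, 19]
t=10: [36, 41, 36, 41, 41, 36, 36, 36, 36, 36, 36]
t=11: [102, 48, 102, 48, 48, 102, 102, 102, 102, 102, 102]
t=12: [18, 27, 18, 27, 27, 18, 18, 18, 18, 18, 18]
t=13: [36, 57, 36, 57, 57, 36, 36, 36, 36, 36, 36]
t=14: [114, 96, 114, 96, 96, 114, 114, 114, 114, 114, 114]
t=15: [83, 108, 83, 108, 108, 83, 83, 83, 83, 83, 83]
t=16: [62, 53, 62, 53, 53, 62, 62, 62, 62, 62, 62]
t=17: [98, 78, 98, 78, 78, 98, 98, 98, 98, 98, 98]
t=18: [125, 80, 125, 80, 80, 125, 125, 125, 125, 125, 125]
t=19: [118, 82, 118, 82, 82, 118, 118, 118, 118, 118, 118]
t=20: [89, 74, 89, 74, 74, 89, 89, 89, 89, 89, 89]
t=21: [83, 50, 83, 50, 50, 83, 83, 83, 83, 83, 83]
t=22: [62, 53, 62, 53, 53, 62, 62, 62, 62, 62, 62]

Answer: [89, 74, 89, 74, 74, 89, 89, 89, 89, 89, 89]
Key observation: The state at step 16, [62, 53, 62, 53, 53, 62, 62, 62, 62, 62, 62], reappears at step 22: the system is in a cycle of period 6 from step 16 on.  Therefore the state at step 4712 equals the state at step 16 + ((4712 - 16) mod 6) = 20, which is [89, 74, 89, 74, 74, 89, 89, 89, 89, 89, 89].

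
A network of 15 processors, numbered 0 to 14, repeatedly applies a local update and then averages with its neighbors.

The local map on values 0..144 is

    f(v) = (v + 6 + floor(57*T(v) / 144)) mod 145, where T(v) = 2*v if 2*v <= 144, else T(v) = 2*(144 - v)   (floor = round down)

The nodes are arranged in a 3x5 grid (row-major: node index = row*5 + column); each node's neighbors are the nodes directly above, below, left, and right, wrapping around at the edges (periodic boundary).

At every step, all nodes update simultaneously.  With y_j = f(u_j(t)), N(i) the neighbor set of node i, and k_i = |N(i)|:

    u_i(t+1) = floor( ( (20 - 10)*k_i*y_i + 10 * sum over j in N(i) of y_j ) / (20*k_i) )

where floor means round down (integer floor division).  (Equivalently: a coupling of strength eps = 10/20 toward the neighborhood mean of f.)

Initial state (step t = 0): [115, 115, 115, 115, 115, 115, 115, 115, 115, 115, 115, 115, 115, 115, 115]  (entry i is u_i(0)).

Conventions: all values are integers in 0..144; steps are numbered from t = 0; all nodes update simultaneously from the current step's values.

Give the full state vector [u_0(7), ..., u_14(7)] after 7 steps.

Answer: [142, 142, 142, 142, 142, 142, 142, 142, 142, 142, 142, 142, 142, 142, 142]

Derivation:
t=0: [115, 115, 115, 115, 115, 115, 115, 115, 115, 115, 115, 115, 115, 115, 115]
t=1: [143, 143, 143, 143, 143, 143, 143, 143, 143, 143, 143, 143, 143, 143, 143]
t=2: [4, 4, 4, 4, 4, 4, 4, 4, 4, 4, 4, 4, 4, 4, 4]
t=3: [13, 13, 13, 13, 13, 13, 13, 13, 13, 13, 13, 13, 13, 13, 13]
t=4: [29, 29, 29, 29, 29, 29, 29, 29, 29, 29, 29, 29, 29, 29, 29]
t=5: [57, 57, 57, 57, 57, 57, 57, 57, 57, 57, 57, 57, 57, 57, 57]
t=6: [108, 108, 108, 108, 108, 108, 108, 108, 108, 108, 108, 108, 108, 108, 108]
t=7: [142, 142, 142, 142, 142, 142, 142, 142, 142, 142, 142, 142, 142, 142, 142]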